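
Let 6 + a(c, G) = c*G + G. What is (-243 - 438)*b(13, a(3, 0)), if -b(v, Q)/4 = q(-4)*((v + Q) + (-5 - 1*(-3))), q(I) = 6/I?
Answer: -20430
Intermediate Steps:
a(c, G) = -6 + G + G*c (a(c, G) = -6 + (c*G + G) = -6 + (G*c + G) = -6 + (G + G*c) = -6 + G + G*c)
b(v, Q) = -12 + 6*Q + 6*v (b(v, Q) = -4*6/(-4)*((v + Q) + (-5 - 1*(-3))) = -4*6*(-¼)*((Q + v) + (-5 + 3)) = -(-6)*((Q + v) - 2) = -(-6)*(-2 + Q + v) = -4*(3 - 3*Q/2 - 3*v/2) = -12 + 6*Q + 6*v)
(-243 - 438)*b(13, a(3, 0)) = (-243 - 438)*(-12 + 6*(-6 + 0 + 0*3) + 6*13) = -681*(-12 + 6*(-6 + 0 + 0) + 78) = -681*(-12 + 6*(-6) + 78) = -681*(-12 - 36 + 78) = -681*30 = -20430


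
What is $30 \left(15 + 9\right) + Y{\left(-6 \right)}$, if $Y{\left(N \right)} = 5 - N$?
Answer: $731$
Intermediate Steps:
$30 \left(15 + 9\right) + Y{\left(-6 \right)} = 30 \left(15 + 9\right) + \left(5 - -6\right) = 30 \cdot 24 + \left(5 + 6\right) = 720 + 11 = 731$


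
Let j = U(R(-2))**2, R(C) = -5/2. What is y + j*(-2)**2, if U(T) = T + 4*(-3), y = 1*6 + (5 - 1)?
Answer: 851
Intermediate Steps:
y = 10 (y = 6 + 4 = 10)
R(C) = -5/2 (R(C) = -5*1/2 = -5/2)
U(T) = -12 + T (U(T) = T - 12 = -12 + T)
j = 841/4 (j = (-12 - 5/2)**2 = (-29/2)**2 = 841/4 ≈ 210.25)
y + j*(-2)**2 = 10 + (841/4)*(-2)**2 = 10 + (841/4)*4 = 10 + 841 = 851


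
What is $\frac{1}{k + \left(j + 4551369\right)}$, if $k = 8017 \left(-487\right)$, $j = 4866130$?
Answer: $\frac{1}{5513220} \approx 1.8138 \cdot 10^{-7}$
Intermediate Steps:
$k = -3904279$
$\frac{1}{k + \left(j + 4551369\right)} = \frac{1}{-3904279 + \left(4866130 + 4551369\right)} = \frac{1}{-3904279 + 9417499} = \frac{1}{5513220}$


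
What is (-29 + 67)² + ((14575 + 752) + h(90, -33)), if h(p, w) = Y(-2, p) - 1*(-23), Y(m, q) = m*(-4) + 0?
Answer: 16802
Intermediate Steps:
Y(m, q) = -4*m (Y(m, q) = -4*m + 0 = -4*m)
h(p, w) = 31 (h(p, w) = -4*(-2) - 1*(-23) = 8 + 23 = 31)
(-29 + 67)² + ((14575 + 752) + h(90, -33)) = (-29 + 67)² + ((14575 + 752) + 31) = 38² + (15327 + 31) = 1444 + 15358 = 16802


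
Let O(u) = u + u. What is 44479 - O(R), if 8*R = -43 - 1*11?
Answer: 88985/2 ≈ 44493.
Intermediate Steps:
R = -27/4 (R = (-43 - 1*11)/8 = (-43 - 11)/8 = (⅛)*(-54) = -27/4 ≈ -6.7500)
O(u) = 2*u
44479 - O(R) = 44479 - 2*(-27)/4 = 44479 - 1*(-27/2) = 44479 + 27/2 = 88985/2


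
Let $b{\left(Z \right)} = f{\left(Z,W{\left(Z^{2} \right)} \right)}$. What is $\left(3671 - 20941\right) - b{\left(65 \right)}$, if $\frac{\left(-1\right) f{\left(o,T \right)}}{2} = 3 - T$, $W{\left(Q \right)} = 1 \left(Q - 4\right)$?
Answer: $-25706$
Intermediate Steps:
$W{\left(Q \right)} = -4 + Q$ ($W{\left(Q \right)} = 1 \left(-4 + Q\right) = -4 + Q$)
$f{\left(o,T \right)} = -6 + 2 T$ ($f{\left(o,T \right)} = - 2 \left(3 - T\right) = -6 + 2 T$)
$b{\left(Z \right)} = -14 + 2 Z^{2}$ ($b{\left(Z \right)} = -6 + 2 \left(-4 + Z^{2}\right) = -6 + \left(-8 + 2 Z^{2}\right) = -14 + 2 Z^{2}$)
$\left(3671 - 20941\right) - b{\left(65 \right)} = \left(3671 - 20941\right) - \left(-14 + 2 \cdot 65^{2}\right) = \left(3671 - 20941\right) - \left(-14 + 2 \cdot 4225\right) = -17270 - \left(-14 + 8450\right) = -17270 - 8436 = -25706$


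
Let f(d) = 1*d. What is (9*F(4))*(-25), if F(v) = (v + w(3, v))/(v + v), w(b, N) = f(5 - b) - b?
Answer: -675/8 ≈ -84.375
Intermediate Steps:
f(d) = d
w(b, N) = 5 - 2*b (w(b, N) = (5 - b) - b = 5 - 2*b)
F(v) = (-1 + v)/(2*v) (F(v) = (v + (5 - 2*3))/(v + v) = (v + (5 - 6))/((2*v)) = (v - 1)*(1/(2*v)) = (-1 + v)*(1/(2*v)) = (-1 + v)/(2*v))
(9*F(4))*(-25) = (9*((1/2)*(-1 + 4)/4))*(-25) = (9*((1/2)*(1/4)*3))*(-25) = (9*(3/8))*(-25) = (27/8)*(-25) = -675/8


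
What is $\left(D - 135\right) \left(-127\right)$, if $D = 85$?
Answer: $6350$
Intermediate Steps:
$\left(D - 135\right) \left(-127\right) = \left(85 - 135\right) \left(-127\right) = \left(-50\right) \left(-127\right) = 6350$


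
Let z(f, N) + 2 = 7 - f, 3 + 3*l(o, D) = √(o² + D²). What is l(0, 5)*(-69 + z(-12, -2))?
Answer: -104/3 ≈ -34.667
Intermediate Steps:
l(o, D) = -1 + √(D² + o²)/3 (l(o, D) = -1 + √(o² + D²)/3 = -1 + √(D² + o²)/3)
z(f, N) = 5 - f (z(f, N) = -2 + (7 - f) = 5 - f)
l(0, 5)*(-69 + z(-12, -2)) = (-1 + √(5² + 0²)/3)*(-69 + (5 - 1*(-12))) = (-1 + √(25 + 0)/3)*(-69 + (5 + 12)) = (-1 + √25/3)*(-69 + 17) = (-1 + (⅓)*5)*(-52) = (-1 + 5/3)*(-52) = (⅔)*(-52) = -104/3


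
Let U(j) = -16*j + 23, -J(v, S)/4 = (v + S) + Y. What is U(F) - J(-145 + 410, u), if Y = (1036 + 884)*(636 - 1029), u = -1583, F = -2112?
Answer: -2989697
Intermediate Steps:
Y = -754560 (Y = 1920*(-393) = -754560)
J(v, S) = 3018240 - 4*S - 4*v (J(v, S) = -4*((v + S) - 754560) = -4*((S + v) - 754560) = -4*(-754560 + S + v) = 3018240 - 4*S - 4*v)
U(j) = 23 - 16*j
U(F) - J(-145 + 410, u) = (23 - 16*(-2112)) - (3018240 - 4*(-1583) - 4*(-145 + 410)) = (23 + 33792) - (3018240 + 6332 - 4*265) = 33815 - (3018240 + 6332 - 1060) = 33815 - 1*3023512 = 33815 - 3023512 = -2989697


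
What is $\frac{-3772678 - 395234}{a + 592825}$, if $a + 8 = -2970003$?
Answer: $\frac{297708}{169799} \approx 1.7533$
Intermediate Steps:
$a = -2970011$ ($a = -8 - 2970003 = -2970011$)
$\frac{-3772678 - 395234}{a + 592825} = \frac{-3772678 - 395234}{-2970011 + 592825} = - \frac{4167912}{-2377186} = \left(-4167912\right) \left(- \frac{1}{2377186}\right) = \frac{297708}{169799}$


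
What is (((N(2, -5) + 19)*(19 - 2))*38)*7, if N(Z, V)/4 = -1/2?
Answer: 76874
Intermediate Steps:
N(Z, V) = -2 (N(Z, V) = 4*(-1/2) = 4*(-1*½) = 4*(-½) = -2)
(((N(2, -5) + 19)*(19 - 2))*38)*7 = (((-2 + 19)*(19 - 2))*38)*7 = ((17*17)*38)*7 = (289*38)*7 = 10982*7 = 76874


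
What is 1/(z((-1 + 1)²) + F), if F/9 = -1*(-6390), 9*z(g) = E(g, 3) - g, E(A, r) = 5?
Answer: 9/517595 ≈ 1.7388e-5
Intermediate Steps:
z(g) = 5/9 - g/9 (z(g) = (5 - g)/9 = 5/9 - g/9)
F = 57510 (F = 9*(-1*(-6390)) = 9*6390 = 57510)
1/(z((-1 + 1)²) + F) = 1/((5/9 - (-1 + 1)²/9) + 57510) = 1/((5/9 - ⅑*0²) + 57510) = 1/((5/9 - ⅑*0) + 57510) = 1/((5/9 + 0) + 57510) = 1/(5/9 + 57510) = 1/(517595/9) = 9/517595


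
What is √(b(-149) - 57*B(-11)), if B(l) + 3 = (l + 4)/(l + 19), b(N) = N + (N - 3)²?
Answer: √370814/4 ≈ 152.24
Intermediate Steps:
b(N) = N + (-3 + N)²
B(l) = -3 + (4 + l)/(19 + l) (B(l) = -3 + (l + 4)/(l + 19) = -3 + (4 + l)/(19 + l))
√(b(-149) - 57*B(-11)) = √((-149 + (-3 - 149)²) - 57*(-53 - 2*(-11))/(19 - 11)) = √((-149 + (-152)²) - 57*(-53 + 22)/8) = √((-149 + 23104) - 57*(-31)/8) = √(22955 - 57*(-31/8)) = √(22955 + 1767/8) = √(185407/8) = √370814/4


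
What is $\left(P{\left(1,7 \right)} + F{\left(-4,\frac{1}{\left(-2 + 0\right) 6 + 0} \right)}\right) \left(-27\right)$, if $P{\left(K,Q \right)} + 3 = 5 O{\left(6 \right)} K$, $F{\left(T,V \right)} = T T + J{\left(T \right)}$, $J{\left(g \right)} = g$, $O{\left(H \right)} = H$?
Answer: $-1053$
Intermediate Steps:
$F{\left(T,V \right)} = T + T^{2}$ ($F{\left(T,V \right)} = T T + T = T^{2} + T = T + T^{2}$)
$P{\left(K,Q \right)} = -3 + 30 K$ ($P{\left(K,Q \right)} = -3 + 5 \cdot 6 K = -3 + 30 K$)
$\left(P{\left(1,7 \right)} + F{\left(-4,\frac{1}{\left(-2 + 0\right) 6 + 0} \right)}\right) \left(-27\right) = \left(\left(-3 + 30 \cdot 1\right) - 4 \left(1 - 4\right)\right) \left(-27\right) = \left(\left(-3 + 30\right) - -12\right) \left(-27\right) = \left(27 + 12\right) \left(-27\right) = 39 \left(-27\right) = -1053$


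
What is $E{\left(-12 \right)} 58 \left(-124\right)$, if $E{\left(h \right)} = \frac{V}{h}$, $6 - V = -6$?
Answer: $7192$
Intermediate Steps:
$V = 12$ ($V = 6 - -6 = 6 + 6 = 12$)
$E{\left(h \right)} = \frac{12}{h}$
$E{\left(-12 \right)} 58 \left(-124\right) = \frac{12}{-12} \cdot 58 \left(-124\right) = 12 \left(- \frac{1}{12}\right) 58 \left(-124\right) = \left(-1\right) 58 \left(-124\right) = \left(-58\right) \left(-124\right) = 7192$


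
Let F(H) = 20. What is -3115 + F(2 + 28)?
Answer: -3095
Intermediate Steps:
-3115 + F(2 + 28) = -3115 + 20 = -3095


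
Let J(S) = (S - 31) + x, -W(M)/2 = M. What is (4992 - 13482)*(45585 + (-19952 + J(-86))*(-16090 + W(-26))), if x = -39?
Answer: -2738344979610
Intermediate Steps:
W(M) = -2*M
J(S) = -70 + S (J(S) = (S - 31) - 39 = (-31 + S) - 39 = -70 + S)
(4992 - 13482)*(45585 + (-19952 + J(-86))*(-16090 + W(-26))) = (4992 - 13482)*(45585 + (-19952 + (-70 - 86))*(-16090 - 2*(-26))) = -8490*(45585 + (-19952 - 156)*(-16090 + 52)) = -8490*(45585 - 20108*(-16038)) = -8490*(45585 + 322492104) = -8490*322537689 = -2738344979610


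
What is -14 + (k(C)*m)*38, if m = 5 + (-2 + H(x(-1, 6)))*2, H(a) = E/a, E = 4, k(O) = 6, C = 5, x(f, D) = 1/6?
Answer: 11158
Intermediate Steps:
x(f, D) = 1/6
H(a) = 4/a
m = 49 (m = 5 + (-2 + 4/(1/6))*2 = 5 + (-2 + 4*6)*2 = 5 + (-2 + 24)*2 = 5 + 22*2 = 5 + 44 = 49)
-14 + (k(C)*m)*38 = -14 + (6*49)*38 = -14 + 294*38 = -14 + 11172 = 11158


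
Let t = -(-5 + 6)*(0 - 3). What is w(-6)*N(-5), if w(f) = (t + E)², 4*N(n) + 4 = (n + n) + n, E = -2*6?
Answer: -1539/4 ≈ -384.75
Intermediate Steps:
E = -12
N(n) = -1 + 3*n/4 (N(n) = -1 + ((n + n) + n)/4 = -1 + (2*n + n)/4 = -1 + (3*n)/4 = -1 + 3*n/4)
t = 3 (t = -(-3) = -1*(-3) = 3)
w(f) = 81 (w(f) = (3 - 12)² = (-9)² = 81)
w(-6)*N(-5) = 81*(-1 + (¾)*(-5)) = 81*(-1 - 15/4) = 81*(-19/4) = -1539/4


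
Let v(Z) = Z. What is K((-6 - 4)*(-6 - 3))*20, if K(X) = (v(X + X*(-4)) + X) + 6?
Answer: -3480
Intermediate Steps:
K(X) = 6 - 2*X (K(X) = ((X + X*(-4)) + X) + 6 = ((X - 4*X) + X) + 6 = (-3*X + X) + 6 = -2*X + 6 = 6 - 2*X)
K((-6 - 4)*(-6 - 3))*20 = (6 - 2*(-6 - 4)*(-6 - 3))*20 = (6 - (-20)*(-9))*20 = (6 - 2*90)*20 = (6 - 180)*20 = -174*20 = -3480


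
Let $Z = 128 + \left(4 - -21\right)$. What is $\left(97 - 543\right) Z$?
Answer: $-68238$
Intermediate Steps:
$Z = 153$ ($Z = 128 + \left(4 + 21\right) = 128 + 25 = 153$)
$\left(97 - 543\right) Z = \left(97 - 543\right) 153 = \left(-446\right) 153 = -68238$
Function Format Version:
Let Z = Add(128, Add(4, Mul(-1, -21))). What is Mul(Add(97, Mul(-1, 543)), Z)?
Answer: -68238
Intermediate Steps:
Z = 153 (Z = Add(128, Add(4, 21)) = Add(128, 25) = 153)
Mul(Add(97, Mul(-1, 543)), Z) = Mul(Add(97, Mul(-1, 543)), 153) = Mul(Add(97, -543), 153) = Mul(-446, 153) = -68238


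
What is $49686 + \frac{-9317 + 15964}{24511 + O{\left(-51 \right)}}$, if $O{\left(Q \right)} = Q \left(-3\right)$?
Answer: $\frac{1225462151}{24664} \approx 49686.0$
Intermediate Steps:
$O{\left(Q \right)} = - 3 Q$
$49686 + \frac{-9317 + 15964}{24511 + O{\left(-51 \right)}} = 49686 + \frac{-9317 + 15964}{24511 - -153} = 49686 + \frac{6647}{24511 + 153} = 49686 + \frac{6647}{24664} = \frac{1225462151}{24664}$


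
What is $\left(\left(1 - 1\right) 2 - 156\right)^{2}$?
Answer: $24336$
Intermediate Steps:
$\left(\left(1 - 1\right) 2 - 156\right)^{2} = \left(0 \cdot 2 - 156\right)^{2} = \left(0 - 156\right)^{2} = \left(-156\right)^{2} = 24336$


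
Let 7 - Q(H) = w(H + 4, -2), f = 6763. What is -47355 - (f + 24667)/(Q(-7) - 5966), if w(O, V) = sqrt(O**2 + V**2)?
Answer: -840686518385/17754834 - 15715*sqrt(13)/17754834 ≈ -47350.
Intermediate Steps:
Q(H) = 7 - sqrt(4 + (4 + H)**2) (Q(H) = 7 - sqrt((H + 4)**2 + (-2)**2) = 7 - sqrt((4 + H)**2 + 4) = 7 - sqrt(4 + (4 + H)**2))
-47355 - (f + 24667)/(Q(-7) - 5966) = -47355 - (6763 + 24667)/((7 - sqrt(4 + (4 - 7)**2)) - 5966) = -47355 - 31430/((7 - sqrt(4 + (-3)**2)) - 5966) = -47355 - 31430/((7 - sqrt(4 + 9)) - 5966) = -47355 - 31430/((7 - sqrt(13)) - 5966) = -47355 - 31430/(-5959 - sqrt(13))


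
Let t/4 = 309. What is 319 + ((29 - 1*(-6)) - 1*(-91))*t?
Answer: 156055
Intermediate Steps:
t = 1236 (t = 4*309 = 1236)
319 + ((29 - 1*(-6)) - 1*(-91))*t = 319 + ((29 - 1*(-6)) - 1*(-91))*1236 = 319 + ((29 + 6) + 91)*1236 = 319 + (35 + 91)*1236 = 319 + 126*1236 = 319 + 155736 = 156055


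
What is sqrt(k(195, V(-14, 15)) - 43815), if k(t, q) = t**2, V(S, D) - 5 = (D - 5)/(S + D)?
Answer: I*sqrt(5790) ≈ 76.092*I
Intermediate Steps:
V(S, D) = 5 + (-5 + D)/(D + S) (V(S, D) = 5 + (D - 5)/(S + D) = 5 + (-5 + D)/(D + S))
sqrt(k(195, V(-14, 15)) - 43815) = sqrt(195**2 - 43815) = sqrt(38025 - 43815) = sqrt(-5790) = I*sqrt(5790)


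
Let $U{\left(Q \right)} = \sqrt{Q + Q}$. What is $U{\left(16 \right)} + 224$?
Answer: $224 + 4 \sqrt{2} \approx 229.66$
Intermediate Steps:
$U{\left(Q \right)} = \sqrt{2} \sqrt{Q}$ ($U{\left(Q \right)} = \sqrt{2 Q} = \sqrt{2} \sqrt{Q}$)
$U{\left(16 \right)} + 224 = \sqrt{2} \sqrt{16} + 224 = \sqrt{2} \cdot 4 + 224 = 4 \sqrt{2} + 224 = 224 + 4 \sqrt{2}$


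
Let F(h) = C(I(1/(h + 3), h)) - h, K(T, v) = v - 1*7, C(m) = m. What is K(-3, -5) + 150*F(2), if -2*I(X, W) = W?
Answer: -462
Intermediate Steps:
I(X, W) = -W/2
K(T, v) = -7 + v (K(T, v) = v - 7 = -7 + v)
F(h) = -3*h/2 (F(h) = -h/2 - h = -3*h/2)
K(-3, -5) + 150*F(2) = (-7 - 5) + 150*(-3/2*2) = -12 + 150*(-3) = -12 - 450 = -462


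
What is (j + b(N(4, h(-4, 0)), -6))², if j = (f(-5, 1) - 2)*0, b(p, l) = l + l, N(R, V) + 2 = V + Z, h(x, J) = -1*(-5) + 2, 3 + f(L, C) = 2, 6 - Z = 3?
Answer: 144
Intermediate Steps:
Z = 3 (Z = 6 - 1*3 = 6 - 3 = 3)
f(L, C) = -1 (f(L, C) = -3 + 2 = -1)
h(x, J) = 7 (h(x, J) = 5 + 2 = 7)
N(R, V) = 1 + V (N(R, V) = -2 + (V + 3) = -2 + (3 + V) = 1 + V)
b(p, l) = 2*l
j = 0 (j = (-1 - 2)*0 = -3*0 = 0)
(j + b(N(4, h(-4, 0)), -6))² = (0 + 2*(-6))² = (0 - 12)² = (-12)² = 144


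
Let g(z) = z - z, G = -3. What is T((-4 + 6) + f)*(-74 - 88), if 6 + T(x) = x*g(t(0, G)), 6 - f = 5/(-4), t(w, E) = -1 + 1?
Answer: 972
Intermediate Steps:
t(w, E) = 0
f = 29/4 (f = 6 - 5/(-4) = 6 - 5*(-1)/4 = 6 - 1*(-5/4) = 6 + 5/4 = 29/4 ≈ 7.2500)
g(z) = 0
T(x) = -6 (T(x) = -6 + x*0 = -6 + 0 = -6)
T((-4 + 6) + f)*(-74 - 88) = -6*(-74 - 88) = -6*(-162) = 972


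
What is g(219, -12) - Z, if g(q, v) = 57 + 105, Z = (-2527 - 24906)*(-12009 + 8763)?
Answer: -89047356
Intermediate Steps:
Z = 89047518 (Z = -27433*(-3246) = 89047518)
g(q, v) = 162
g(219, -12) - Z = 162 - 1*89047518 = 162 - 89047518 = -89047356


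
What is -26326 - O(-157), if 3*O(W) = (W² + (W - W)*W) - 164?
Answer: -103463/3 ≈ -34488.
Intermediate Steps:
O(W) = -164/3 + W²/3 (O(W) = ((W² + (W - W)*W) - 164)/3 = ((W² + 0*W) - 164)/3 = ((W² + 0) - 164)/3 = (W² - 164)/3 = (-164 + W²)/3 = -164/3 + W²/3)
-26326 - O(-157) = -26326 - (-164/3 + (⅓)*(-157)²) = -26326 - (-164/3 + (⅓)*24649) = -26326 - (-164/3 + 24649/3) = -26326 - 1*24485/3 = -26326 - 24485/3 = -103463/3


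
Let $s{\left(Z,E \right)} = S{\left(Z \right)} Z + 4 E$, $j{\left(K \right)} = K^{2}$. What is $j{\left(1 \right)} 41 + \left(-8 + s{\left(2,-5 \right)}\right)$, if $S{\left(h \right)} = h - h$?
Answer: $13$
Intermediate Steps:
$S{\left(h \right)} = 0$
$s{\left(Z,E \right)} = 4 E$ ($s{\left(Z,E \right)} = 0 Z + 4 E = 0 + 4 E = 4 E$)
$j{\left(1 \right)} 41 + \left(-8 + s{\left(2,-5 \right)}\right) = 1^{2} \cdot 41 + \left(-8 + 4 \left(-5\right)\right) = 1 \cdot 41 - 28 = 41 - 28 = 13$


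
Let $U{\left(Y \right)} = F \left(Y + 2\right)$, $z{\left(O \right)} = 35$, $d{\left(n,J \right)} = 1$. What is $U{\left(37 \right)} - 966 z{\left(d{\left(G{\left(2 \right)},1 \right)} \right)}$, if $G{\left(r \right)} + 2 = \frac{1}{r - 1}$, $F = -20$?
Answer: $-34590$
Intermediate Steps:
$G{\left(r \right)} = -2 + \frac{1}{-1 + r}$ ($G{\left(r \right)} = -2 + \frac{1}{r - 1} = -2 + \frac{1}{-1 + r}$)
$U{\left(Y \right)} = -40 - 20 Y$ ($U{\left(Y \right)} = - 20 \left(Y + 2\right) = - 20 \left(2 + Y\right) = -40 - 20 Y$)
$U{\left(37 \right)} - 966 z{\left(d{\left(G{\left(2 \right)},1 \right)} \right)} = \left(-40 - 740\right) - 33810 = -780 - 33810 = -34590$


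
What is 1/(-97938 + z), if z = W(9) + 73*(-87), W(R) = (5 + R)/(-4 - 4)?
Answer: -4/417163 ≈ -9.5886e-6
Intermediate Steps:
W(R) = -5/8 - R/8 (W(R) = (5 + R)/(-8) = (5 + R)*(-⅛) = -5/8 - R/8)
z = -25411/4 (z = (-5/8 - ⅛*9) + 73*(-87) = (-5/8 - 9/8) - 6351 = -7/4 - 6351 = -25411/4 ≈ -6352.8)
1/(-97938 + z) = 1/(-97938 - 25411/4) = 1/(-417163/4) = -4/417163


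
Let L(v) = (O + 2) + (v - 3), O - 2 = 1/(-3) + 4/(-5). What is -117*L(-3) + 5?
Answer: 1858/5 ≈ 371.60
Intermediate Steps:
O = 13/15 (O = 2 + (1/(-3) + 4/(-5)) = 2 + (1*(-⅓) + 4*(-⅕)) = 2 + (-⅓ - ⅘) = 2 - 17/15 = 13/15 ≈ 0.86667)
L(v) = -2/15 + v (L(v) = (13/15 + 2) + (v - 3) = 43/15 + (-3 + v) = -2/15 + v)
-117*L(-3) + 5 = -117*(-2/15 - 3) + 5 = -117*(-47/15) + 5 = 1833/5 + 5 = 1858/5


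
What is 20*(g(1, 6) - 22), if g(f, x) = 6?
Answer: -320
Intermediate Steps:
20*(g(1, 6) - 22) = 20*(6 - 22) = 20*(-16) = -320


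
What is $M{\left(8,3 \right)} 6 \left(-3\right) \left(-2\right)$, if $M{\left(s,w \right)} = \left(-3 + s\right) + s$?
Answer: $468$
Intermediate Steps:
$M{\left(s,w \right)} = -3 + 2 s$
$M{\left(8,3 \right)} 6 \left(-3\right) \left(-2\right) = \left(-3 + 2 \cdot 8\right) 6 \left(-3\right) \left(-2\right) = \left(-3 + 16\right) \left(\left(-18\right) \left(-2\right)\right) = 13 \cdot 36 = 468$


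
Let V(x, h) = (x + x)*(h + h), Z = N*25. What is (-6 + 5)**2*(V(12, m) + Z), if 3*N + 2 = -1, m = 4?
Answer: 167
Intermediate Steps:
N = -1 (N = -2/3 + (1/3)*(-1) = -2/3 - 1/3 = -1)
Z = -25 (Z = -1*25 = -25)
V(x, h) = 4*h*x (V(x, h) = (2*x)*(2*h) = 4*h*x)
(-6 + 5)**2*(V(12, m) + Z) = (-6 + 5)**2*(4*4*12 - 25) = (-1)**2*(192 - 25) = 1*167 = 167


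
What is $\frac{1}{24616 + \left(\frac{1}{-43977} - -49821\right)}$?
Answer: $\frac{43977}{3273515948} \approx 1.3434 \cdot 10^{-5}$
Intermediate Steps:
$\frac{1}{24616 + \left(\frac{1}{-43977} - -49821\right)} = \frac{1}{24616 + \left(- \frac{1}{43977} + 49821\right)} = \frac{1}{24616 + \frac{2190978116}{43977}} = \frac{1}{\frac{3273515948}{43977}} = \frac{43977}{3273515948}$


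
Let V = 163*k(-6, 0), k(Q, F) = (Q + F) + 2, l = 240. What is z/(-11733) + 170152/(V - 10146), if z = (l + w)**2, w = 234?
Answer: -737074144/21115489 ≈ -34.907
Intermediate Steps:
k(Q, F) = 2 + F + Q (k(Q, F) = (F + Q) + 2 = 2 + F + Q)
z = 224676 (z = (240 + 234)**2 = 474**2 = 224676)
V = -652 (V = 163*(2 + 0 - 6) = 163*(-4) = -652)
z/(-11733) + 170152/(V - 10146) = 224676/(-11733) + 170152/(-652 - 10146) = 224676*(-1/11733) + 170152/(-10798) = -74892/3911 + 170152*(-1/10798) = -74892/3911 - 85076/5399 = -737074144/21115489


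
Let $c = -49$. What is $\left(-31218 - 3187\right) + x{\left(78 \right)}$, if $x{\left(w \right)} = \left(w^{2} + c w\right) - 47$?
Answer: $-32190$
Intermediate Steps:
$x{\left(w \right)} = -47 + w^{2} - 49 w$ ($x{\left(w \right)} = \left(w^{2} - 49 w\right) - 47 = -47 + w^{2} - 49 w$)
$\left(-31218 - 3187\right) + x{\left(78 \right)} = \left(-31218 - 3187\right) - \left(3869 - 6084\right) = -34405 - -2215 = -34405 + 2215 = -32190$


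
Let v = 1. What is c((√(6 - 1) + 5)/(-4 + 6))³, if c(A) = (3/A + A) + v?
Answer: 128 + 376*√5/25 ≈ 161.63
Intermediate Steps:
c(A) = 1 + A + 3/A (c(A) = (3/A + A) + 1 = (A + 3/A) + 1 = 1 + A + 3/A)
c((√(6 - 1) + 5)/(-4 + 6))³ = (1 + (√(6 - 1) + 5)/(-4 + 6) + 3/(((√(6 - 1) + 5)/(-4 + 6))))³ = (1 + (√5 + 5)/2 + 3/(((√5 + 5)/2)))³ = (1 + (5 + √5)*(½) + 3/(((5 + √5)*(½))))³ = (1 + (5/2 + √5/2) + 3/(5/2 + √5/2))³ = (7/2 + √5/2 + 3/(5/2 + √5/2))³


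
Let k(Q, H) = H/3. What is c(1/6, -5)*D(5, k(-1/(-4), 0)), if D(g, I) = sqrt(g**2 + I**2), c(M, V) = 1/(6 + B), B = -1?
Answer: 1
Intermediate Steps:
c(M, V) = 1/5 (c(M, V) = 1/(6 - 1) = 1/5)
k(Q, H) = H/3 (k(Q, H) = H*(1/3) = H/3)
D(g, I) = sqrt(I**2 + g**2)
c(1/6, -5)*D(5, k(-1/(-4), 0)) = sqrt(((1/3)*0)**2 + 5**2)/5 = sqrt(0**2 + 25)/5 = sqrt(0 + 25)/5 = sqrt(25)/5 = (1/5)*5 = 1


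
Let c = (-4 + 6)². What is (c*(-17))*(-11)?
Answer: 748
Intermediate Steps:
c = 4 (c = 2² = 4)
(c*(-17))*(-11) = (4*(-17))*(-11) = -68*(-11) = 748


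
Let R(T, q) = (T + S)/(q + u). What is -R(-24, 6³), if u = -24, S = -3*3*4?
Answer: 5/16 ≈ 0.31250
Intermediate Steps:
S = -36 (S = -9*4 = -36)
R(T, q) = (-36 + T)/(-24 + q) (R(T, q) = (T - 36)/(q - 24) = (-36 + T)/(-24 + q))
-R(-24, 6³) = -(-36 - 24)/(-24 + 6³) = -(-60)/(-24 + 216) = -(-60)/192 = -1*(-5/16) = 5/16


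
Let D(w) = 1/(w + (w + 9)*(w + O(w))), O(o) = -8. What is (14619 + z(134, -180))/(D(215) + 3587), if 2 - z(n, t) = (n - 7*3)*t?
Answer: 1628588263/167093222 ≈ 9.7466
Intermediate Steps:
z(n, t) = 2 - t*(-21 + n) (z(n, t) = 2 - (n - 7*3)*t = 2 - (n - 21)*t = 2 - (-21 + n)*t = 2 - t*(-21 + n))
D(w) = 1/(w + (-8 + w)*(9 + w)) (D(w) = 1/(w + (w + 9)*(w - 8)) = 1/(w + (9 + w)*(-8 + w)) = 1/(w + (-8 + w)*(9 + w)))
(14619 + z(134, -180))/(D(215) + 3587) = (14619 + (2 + 21*(-180) - 1*134*(-180)))/(1/(-72 + 215**2 + 2*215) + 3587) = (14619 + (2 - 3780 + 24120))/(1/(-72 + 46225 + 430) + 3587) = (14619 + 20342)/(1/46583 + 3587) = 34961/(1/46583 + 3587) = 34961/(167093222/46583) = 34961*(46583/167093222) = 1628588263/167093222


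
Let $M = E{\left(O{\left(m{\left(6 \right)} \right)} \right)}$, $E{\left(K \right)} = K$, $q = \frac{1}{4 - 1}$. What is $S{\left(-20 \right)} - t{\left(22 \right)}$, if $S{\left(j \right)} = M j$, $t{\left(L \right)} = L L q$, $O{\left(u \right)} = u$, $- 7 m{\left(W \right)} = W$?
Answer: $- \frac{3028}{21} \approx -144.19$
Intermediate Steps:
$m{\left(W \right)} = - \frac{W}{7}$
$q = \frac{1}{3} \approx 0.33333$
$M = - \frac{6}{7}$ ($M = \left(- \frac{1}{7}\right) 6 = - \frac{6}{7} \approx -0.85714$)
$t{\left(L \right)} = \frac{L^{2}}{3}$ ($t{\left(L \right)} = L L \frac{1}{3} = L^{2} \cdot \frac{1}{3} = \frac{L^{2}}{3}$)
$S{\left(j \right)} = - \frac{6 j}{7}$
$S{\left(-20 \right)} - t{\left(22 \right)} = \left(- \frac{6}{7}\right) \left(-20\right) - \frac{22^{2}}{3} = \frac{120}{7} - \frac{1}{3} \cdot 484 = \frac{120}{7} - \frac{484}{3} = - \frac{3028}{21}$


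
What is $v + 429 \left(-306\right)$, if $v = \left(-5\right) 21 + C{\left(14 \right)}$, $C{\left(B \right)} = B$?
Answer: $-131365$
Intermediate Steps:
$v = -91$ ($v = \left(-5\right) 21 + 14 = -105 + 14 = -91$)
$v + 429 \left(-306\right) = -91 + 429 \left(-306\right) = -91 - 131274 = -131365$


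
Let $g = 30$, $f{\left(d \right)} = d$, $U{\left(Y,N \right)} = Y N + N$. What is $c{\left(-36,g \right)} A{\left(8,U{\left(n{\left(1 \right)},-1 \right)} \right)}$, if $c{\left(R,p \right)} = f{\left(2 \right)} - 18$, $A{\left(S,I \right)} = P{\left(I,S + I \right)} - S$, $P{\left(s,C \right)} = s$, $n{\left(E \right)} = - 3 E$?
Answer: $96$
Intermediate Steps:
$U{\left(Y,N \right)} = N + N Y$ ($U{\left(Y,N \right)} = N Y + N = N + N Y$)
$A{\left(S,I \right)} = I - S$
$c{\left(R,p \right)} = -16$ ($c{\left(R,p \right)} = 2 - 18 = -16$)
$c{\left(-36,g \right)} A{\left(8,U{\left(n{\left(1 \right)},-1 \right)} \right)} = - 16 \left(- (1 - 3) - 8\right) = - 16 \left(\left(-1\right) \left(-2\right) - 8\right) = - 16 \left(2 - 8\right) = \left(-16\right) \left(-6\right) = 96$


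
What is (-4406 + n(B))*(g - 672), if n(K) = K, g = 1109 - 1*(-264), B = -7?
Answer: -3093513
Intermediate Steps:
g = 1373 (g = 1109 + 264 = 1373)
(-4406 + n(B))*(g - 672) = (-4406 - 7)*(1373 - 672) = -4413*701 = -3093513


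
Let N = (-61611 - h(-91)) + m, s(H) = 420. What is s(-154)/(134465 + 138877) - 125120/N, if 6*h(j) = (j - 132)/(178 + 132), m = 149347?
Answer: -10590747579590/7434409609931 ≈ -1.4246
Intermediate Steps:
h(j) = -11/155 + j/1860 (h(j) = ((j - 132)/(178 + 132))/6 = ((-132 + j)/310)/6 = ((-132 + j)*(1/310))/6 = (-66/155 + j/310)/6 = -11/155 + j/1860)
N = 163189183/1860 (N = (-61611 - (-11/155 + (1/1860)*(-91))) + 149347 = (-61611 - (-11/155 - 91/1860)) + 149347 = (-61611 - 1*(-223/1860)) + 149347 = (-61611 + 223/1860) + 149347 = -114596237/1860 + 149347 = 163189183/1860 ≈ 87736.)
s(-154)/(134465 + 138877) - 125120/N = 420/(134465 + 138877) - 125120/163189183/1860 = 420/273342 - 125120*1860/163189183 = 420*(1/273342) - 232723200/163189183 = 70/45557 - 232723200/163189183 = -10590747579590/7434409609931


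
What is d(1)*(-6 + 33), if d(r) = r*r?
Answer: 27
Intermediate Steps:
d(r) = r²
d(1)*(-6 + 33) = 1²*(-6 + 33) = 1*27 = 27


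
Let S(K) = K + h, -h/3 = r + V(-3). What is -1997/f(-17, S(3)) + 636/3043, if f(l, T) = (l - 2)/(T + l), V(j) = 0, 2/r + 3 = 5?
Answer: -103294723/57817 ≈ -1786.6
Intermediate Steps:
r = 1 (r = 2/(-3 + 5) = 2/2 = 2*(½) = 1)
h = -3 (h = -3*(1 + 0) = -3*1 = -3)
S(K) = -3 + K (S(K) = K - 3 = -3 + K)
f(l, T) = (-2 + l)/(T + l)
-1997/f(-17, S(3)) + 636/3043 = -1997*((-3 + 3) - 17)/(-2 - 17) + 636/3043 = -1997/(-19/(0 - 17)) + 636*(1/3043) = -1997/(-19/(-17)) + 636/3043 = -1997/((-1/17*(-19))) + 636/3043 = -1997/19/17 + 636/3043 = -1997*17/19 + 636/3043 = -33949/19 + 636/3043 = -103294723/57817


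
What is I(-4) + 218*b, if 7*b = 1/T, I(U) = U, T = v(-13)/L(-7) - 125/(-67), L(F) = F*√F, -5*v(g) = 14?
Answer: 34634426/2752331 + 9786020*I*√7/19266317 ≈ 12.584 + 1.3439*I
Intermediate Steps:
v(g) = -14/5 (v(g) = -⅕*14 = -14/5)
L(F) = F^(3/2)
T = 125/67 - 2*I*√7/35 (T = -14*I*√7/49/5 - 125/(-67) = -14*I*√7/49/5 - 125*(-1/67) = -2*I*√7/35 + 125/67 = 125/67 - 2*I*√7/35 ≈ 1.8657 - 0.15119*I)
b = 1/(7*(125/67 - 2*I*√7/35)) ≈ 0.076072 + 0.0061645*I
I(-4) + 218*b = -4 + 218*(209375/2752331 + 44890*I*√7/19266317) = -4 + (45643750/2752331 + 9786020*I*√7/19266317) = 34634426/2752331 + 9786020*I*√7/19266317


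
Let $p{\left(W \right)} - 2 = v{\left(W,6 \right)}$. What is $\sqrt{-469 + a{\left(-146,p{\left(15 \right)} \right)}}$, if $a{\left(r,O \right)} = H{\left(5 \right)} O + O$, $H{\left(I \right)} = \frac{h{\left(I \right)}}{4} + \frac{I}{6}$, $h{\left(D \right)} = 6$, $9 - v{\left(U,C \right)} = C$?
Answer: $\frac{i \sqrt{4071}}{3} \approx 21.268 i$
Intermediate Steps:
$v{\left(U,C \right)} = 9 - C$
$H{\left(I \right)} = \frac{3}{2} + \frac{I}{6}$ ($H{\left(I \right)} = \frac{6}{4} + \frac{I}{6} = 6 \cdot \frac{1}{4} + I \frac{1}{6} = \frac{3}{2} + \frac{I}{6}$)
$p{\left(W \right)} = 5$ ($p{\left(W \right)} = 2 + \left(9 - 6\right) = 2 + 3 = 5$)
$a{\left(r,O \right)} = \frac{10 O}{3}$ ($a{\left(r,O \right)} = \left(\frac{3}{2} + \frac{1}{6} \cdot 5\right) O + O = \left(\frac{3}{2} + \frac{5}{6}\right) O + O = \frac{7 O}{3} + O = \frac{10 O}{3}$)
$\sqrt{-469 + a{\left(-146,p{\left(15 \right)} \right)}} = \sqrt{-469 + \frac{10}{3} \cdot 5} = \sqrt{-469 + \frac{50}{3}} = \sqrt{- \frac{1357}{3}} = \frac{i \sqrt{4071}}{3}$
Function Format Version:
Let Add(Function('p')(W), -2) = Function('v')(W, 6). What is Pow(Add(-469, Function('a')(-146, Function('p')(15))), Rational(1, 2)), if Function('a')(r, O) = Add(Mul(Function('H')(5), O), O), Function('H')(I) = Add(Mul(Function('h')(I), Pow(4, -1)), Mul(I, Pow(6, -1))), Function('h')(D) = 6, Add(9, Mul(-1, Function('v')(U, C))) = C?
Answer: Mul(Rational(1, 3), I, Pow(4071, Rational(1, 2))) ≈ Mul(21.268, I)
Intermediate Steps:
Function('v')(U, C) = Add(9, Mul(-1, C))
Function('H')(I) = Add(Rational(3, 2), Mul(Rational(1, 6), I)) (Function('H')(I) = Add(Mul(6, Pow(4, -1)), Mul(I, Pow(6, -1))) = Add(Mul(6, Rational(1, 4)), Mul(I, Rational(1, 6))) = Add(Rational(3, 2), Mul(Rational(1, 6), I)))
Function('p')(W) = 5 (Function('p')(W) = Add(2, Add(9, Mul(-1, 6))) = Add(2, Add(9, -6)) = Add(2, 3) = 5)
Function('a')(r, O) = Mul(Rational(10, 3), O) (Function('a')(r, O) = Add(Mul(Add(Rational(3, 2), Mul(Rational(1, 6), 5)), O), O) = Add(Mul(Add(Rational(3, 2), Rational(5, 6)), O), O) = Add(Mul(Rational(7, 3), O), O) = Mul(Rational(10, 3), O))
Pow(Add(-469, Function('a')(-146, Function('p')(15))), Rational(1, 2)) = Pow(Add(-469, Mul(Rational(10, 3), 5)), Rational(1, 2)) = Pow(Add(-469, Rational(50, 3)), Rational(1, 2)) = Pow(Rational(-1357, 3), Rational(1, 2)) = Mul(Rational(1, 3), I, Pow(4071, Rational(1, 2)))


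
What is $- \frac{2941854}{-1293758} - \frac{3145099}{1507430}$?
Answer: $\frac{182820991589}{975124810970} \approx 0.18748$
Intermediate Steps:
$- \frac{2941854}{-1293758} - \frac{3145099}{1507430} = \left(-2941854\right) \left(- \frac{1}{1293758}\right) - \frac{3145099}{1507430} = \frac{1470927}{646879} - \frac{3145099}{1507430} = \frac{182820991589}{975124810970}$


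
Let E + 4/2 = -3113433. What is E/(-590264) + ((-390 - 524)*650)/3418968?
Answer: 1286757349085/252261715944 ≈ 5.1009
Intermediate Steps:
E = -3113435 (E = -2 - 3113433 = -3113435)
E/(-590264) + ((-390 - 524)*650)/3418968 = -3113435/(-590264) + ((-390 - 524)*650)/3418968 = -3113435*(-1/590264) - 914*650*(1/3418968) = 3113435/590264 - 594100*1/3418968 = 3113435/590264 - 148525/854742 = 1286757349085/252261715944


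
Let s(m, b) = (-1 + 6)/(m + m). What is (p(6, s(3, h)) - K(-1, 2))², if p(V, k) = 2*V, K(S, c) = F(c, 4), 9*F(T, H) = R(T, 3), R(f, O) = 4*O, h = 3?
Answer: 1024/9 ≈ 113.78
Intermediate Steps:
F(T, H) = 4/3 (F(T, H) = (4*3)/9 = (⅑)*12 = 4/3)
K(S, c) = 4/3
s(m, b) = 5/(2*m) (s(m, b) = 5/((2*m)) = 5*(1/(2*m)) = 5/(2*m))
(p(6, s(3, h)) - K(-1, 2))² = (2*6 - 1*4/3)² = (12 - 4/3)² = (32/3)² = 1024/9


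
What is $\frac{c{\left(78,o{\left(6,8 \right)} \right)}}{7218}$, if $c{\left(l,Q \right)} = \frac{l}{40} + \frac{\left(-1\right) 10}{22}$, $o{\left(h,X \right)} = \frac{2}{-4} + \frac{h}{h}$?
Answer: $\frac{329}{1587960} \approx 0.00020718$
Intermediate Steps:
$o{\left(h,X \right)} = \frac{1}{2}$ ($o{\left(h,X \right)} = 2 \left(- \frac{1}{4}\right) + 1 = - \frac{1}{2} + 1 = \frac{1}{2}$)
$c{\left(l,Q \right)} = - \frac{5}{11} + \frac{l}{40}$ ($c{\left(l,Q \right)} = l \frac{1}{40} - \frac{5}{11} = \frac{l}{40} - \frac{5}{11} = - \frac{5}{11} + \frac{l}{40}$)
$\frac{c{\left(78,o{\left(6,8 \right)} \right)}}{7218} = \frac{- \frac{5}{11} + \frac{1}{40} \cdot 78}{7218} = \left(- \frac{5}{11} + \frac{39}{20}\right) \frac{1}{7218} = \frac{329}{220} \cdot \frac{1}{7218} = \frac{329}{1587960}$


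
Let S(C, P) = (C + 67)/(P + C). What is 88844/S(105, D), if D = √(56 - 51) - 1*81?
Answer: 533064/43 + 22211*√5/43 ≈ 13552.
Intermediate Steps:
D = -81 + √5 (D = √5 - 81 = -81 + √5 ≈ -78.764)
S(C, P) = (67 + C)/(C + P)
88844/S(105, D) = 88844/(((67 + 105)/(105 + (-81 + √5)))) = 88844/((172/(24 + √5))) = 88844*(6/43 + √5/172) = 533064/43 + 22211*√5/43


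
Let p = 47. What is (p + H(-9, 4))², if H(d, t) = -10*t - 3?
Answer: 16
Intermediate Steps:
H(d, t) = -3 - 10*t
(p + H(-9, 4))² = (47 + (-3 - 10*4))² = (47 + (-3 - 40))² = (47 - 43)² = 4² = 16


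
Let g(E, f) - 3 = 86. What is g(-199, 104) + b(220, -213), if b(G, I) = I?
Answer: -124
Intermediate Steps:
g(E, f) = 89 (g(E, f) = 3 + 86 = 89)
g(-199, 104) + b(220, -213) = 89 - 213 = -124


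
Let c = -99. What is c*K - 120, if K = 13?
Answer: -1407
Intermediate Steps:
c*K - 120 = -99*13 - 120 = -1287 - 120 = -1407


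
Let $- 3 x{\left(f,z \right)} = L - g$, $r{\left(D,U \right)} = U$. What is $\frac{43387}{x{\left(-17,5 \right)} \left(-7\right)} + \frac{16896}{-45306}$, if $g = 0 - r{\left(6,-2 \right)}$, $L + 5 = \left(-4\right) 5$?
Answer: $- \frac{36421405}{52857} \approx -689.06$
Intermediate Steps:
$L = -25$ ($L = -5 - 20 = -25$)
$g = 2$ ($g = 0 - -2 = 0 + 2 = 2$)
$x{\left(f,z \right)} = 9$ ($x{\left(f,z \right)} = - \frac{-25 - 2}{3} = \left(- \frac{1}{3}\right) \left(-27\right) = 9$)
$\frac{43387}{x{\left(-17,5 \right)} \left(-7\right)} + \frac{16896}{-45306} = \frac{43387}{9 \left(-7\right)} + \frac{16896}{-45306} = \frac{43387}{-63} + 16896 \left(- \frac{1}{45306}\right) = 43387 \left(- \frac{1}{63}\right) - \frac{2816}{7551} = - \frac{43387}{63} - \frac{2816}{7551} = - \frac{36421405}{52857}$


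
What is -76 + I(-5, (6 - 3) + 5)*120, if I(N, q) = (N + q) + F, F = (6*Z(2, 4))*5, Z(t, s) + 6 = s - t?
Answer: -14116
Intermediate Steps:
Z(t, s) = -6 + s - t (Z(t, s) = -6 + (s - t) = -6 + s - t)
F = -120 (F = (6*(-6 + 4 - 1*2))*5 = (6*(-6 + 4 - 2))*5 = (6*(-4))*5 = -24*5 = -120)
I(N, q) = -120 + N + q (I(N, q) = (N + q) - 120 = -120 + N + q)
-76 + I(-5, (6 - 3) + 5)*120 = -76 + (-120 - 5 + ((6 - 3) + 5))*120 = -76 + (-120 - 5 + (3 + 5))*120 = -76 + (-120 - 5 + 8)*120 = -76 - 117*120 = -76 - 14040 = -14116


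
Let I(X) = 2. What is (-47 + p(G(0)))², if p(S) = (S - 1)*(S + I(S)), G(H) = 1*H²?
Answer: 2401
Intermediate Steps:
G(H) = H²
p(S) = (-1 + S)*(2 + S) (p(S) = (S - 1)*(S + 2) = (-1 + S)*(2 + S))
(-47 + p(G(0)))² = (-47 + (-2 + 0² + (0²)²))² = (-47 + (-2 + 0 + 0²))² = (-47 + (-2 + 0 + 0))² = (-47 - 2)² = (-49)² = 2401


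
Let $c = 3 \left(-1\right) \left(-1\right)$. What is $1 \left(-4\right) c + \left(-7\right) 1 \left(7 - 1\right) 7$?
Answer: $-306$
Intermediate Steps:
$c = 3$ ($c = \left(-3\right) \left(-1\right) = 3$)
$1 \left(-4\right) c + \left(-7\right) 1 \left(7 - 1\right) 7 = 1 \left(-4\right) 3 + \left(-7\right) 1 \left(7 - 1\right) 7 = \left(-4\right) 3 - 7 \cdot 6 \cdot 7 = -12 - 294 = -306$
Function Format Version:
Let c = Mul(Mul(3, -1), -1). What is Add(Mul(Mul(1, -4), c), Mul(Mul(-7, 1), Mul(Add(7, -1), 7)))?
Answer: -306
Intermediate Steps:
c = 3 (c = Mul(-3, -1) = 3)
Add(Mul(Mul(1, -4), c), Mul(Mul(-7, 1), Mul(Add(7, -1), 7))) = Add(Mul(Mul(1, -4), 3), Mul(Mul(-7, 1), Mul(Add(7, -1), 7))) = Add(Mul(-4, 3), Mul(-7, Mul(6, 7))) = Add(-12, Mul(-7, 42)) = Add(-12, -294) = -306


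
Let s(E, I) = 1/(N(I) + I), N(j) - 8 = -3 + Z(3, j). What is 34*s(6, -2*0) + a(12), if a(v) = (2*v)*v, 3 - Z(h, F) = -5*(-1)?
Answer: 898/3 ≈ 299.33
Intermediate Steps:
Z(h, F) = -2 (Z(h, F) = 3 - (-5)*(-1) = 3 - 1*5 = 3 - 5 = -2)
N(j) = 3 (N(j) = 8 + (-3 - 2) = 8 - 5 = 3)
a(v) = 2*v²
s(E, I) = 1/(3 + I)
34*s(6, -2*0) + a(12) = 34/(3 - 2*0) + 2*12² = 34/(3 + 0) + 2*144 = 34/3 + 288 = 898/3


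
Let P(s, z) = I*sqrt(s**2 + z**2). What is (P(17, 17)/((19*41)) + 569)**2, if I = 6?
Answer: 196471469809/606841 + 116076*sqrt(2)/779 ≈ 3.2397e+5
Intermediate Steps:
P(s, z) = 6*sqrt(s**2 + z**2)
(P(17, 17)/((19*41)) + 569)**2 = ((6*sqrt(17**2 + 17**2))/((19*41)) + 569)**2 = ((6*sqrt(289 + 289))/779 + 569)**2 = ((6*sqrt(578))*(1/779) + 569)**2 = ((6*(17*sqrt(2)))*(1/779) + 569)**2 = ((102*sqrt(2))*(1/779) + 569)**2 = (102*sqrt(2)/779 + 569)**2 = (569 + 102*sqrt(2)/779)**2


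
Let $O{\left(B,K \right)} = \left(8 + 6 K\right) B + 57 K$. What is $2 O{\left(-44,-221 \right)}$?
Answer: $90790$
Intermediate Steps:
$O{\left(B,K \right)} = 57 K + B \left(8 + 6 K\right)$ ($O{\left(B,K \right)} = B \left(8 + 6 K\right) + 57 K = 57 K + B \left(8 + 6 K\right)$)
$2 O{\left(-44,-221 \right)} = 2 \left(8 \left(-44\right) + 57 \left(-221\right) + 6 \left(-44\right) \left(-221\right)\right) = 2 \left(-352 - 12597 + 58344\right) = 2 \cdot 45395 = 90790$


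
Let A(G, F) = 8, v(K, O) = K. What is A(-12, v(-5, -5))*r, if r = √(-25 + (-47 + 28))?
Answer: 16*I*√11 ≈ 53.066*I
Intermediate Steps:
r = 2*I*√11 (r = √(-25 - 19) = √(-44) = 2*I*√11 ≈ 6.6332*I)
A(-12, v(-5, -5))*r = 8*(2*I*√11) = 16*I*√11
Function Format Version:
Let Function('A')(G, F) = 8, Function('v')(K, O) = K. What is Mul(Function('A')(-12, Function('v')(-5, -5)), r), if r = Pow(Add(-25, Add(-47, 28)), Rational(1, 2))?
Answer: Mul(16, I, Pow(11, Rational(1, 2))) ≈ Mul(53.066, I)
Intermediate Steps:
r = Mul(2, I, Pow(11, Rational(1, 2))) (r = Pow(Add(-25, -19), Rational(1, 2)) = Pow(-44, Rational(1, 2)) = Mul(2, I, Pow(11, Rational(1, 2))) ≈ Mul(6.6332, I))
Mul(Function('A')(-12, Function('v')(-5, -5)), r) = Mul(8, Mul(2, I, Pow(11, Rational(1, 2)))) = Mul(16, I, Pow(11, Rational(1, 2)))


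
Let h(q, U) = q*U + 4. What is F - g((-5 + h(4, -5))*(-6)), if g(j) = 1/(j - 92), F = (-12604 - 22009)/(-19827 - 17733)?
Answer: 569641/638520 ≈ 0.89213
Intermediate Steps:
F = 34613/37560 (F = -34613/(-37560) = -34613*(-1/37560) = 34613/37560 ≈ 0.92154)
h(q, U) = 4 + U*q (h(q, U) = U*q + 4 = 4 + U*q)
g(j) = 1/(-92 + j)
F - g((-5 + h(4, -5))*(-6)) = 34613/37560 - 1/(-92 + (-5 + (4 - 5*4))*(-6)) = 34613/37560 - 1/(-92 + (-5 + (4 - 20))*(-6)) = 34613/37560 - 1/(-92 + (-5 - 16)*(-6)) = 34613/37560 - 1/(-92 - 21*(-6)) = 34613/37560 - 1/(-92 + 126) = 34613/37560 - 1/34 = 569641/638520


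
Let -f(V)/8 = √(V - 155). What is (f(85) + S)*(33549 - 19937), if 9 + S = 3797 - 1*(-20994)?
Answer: 337332584 - 108896*I*√70 ≈ 3.3733e+8 - 9.1109e+5*I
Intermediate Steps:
S = 24782 (S = -9 + (3797 - 1*(-20994)) = -9 + (3797 + 20994) = -9 + 24791 = 24782)
f(V) = -8*√(-155 + V) (f(V) = -8*√(V - 155) = -8*√(-155 + V))
(f(85) + S)*(33549 - 19937) = (-8*√(-155 + 85) + 24782)*(33549 - 19937) = (-8*I*√70 + 24782)*13612 = (24782 - 8*I*√70)*13612 = 337332584 - 108896*I*√70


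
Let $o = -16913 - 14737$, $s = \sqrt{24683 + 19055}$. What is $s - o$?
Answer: $31650 + \sqrt{43738} \approx 31859.0$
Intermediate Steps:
$s = \sqrt{43738} \approx 209.14$
$o = -31650$
$s - o = \sqrt{43738} - -31650 = \sqrt{43738} + 31650 = 31650 + \sqrt{43738}$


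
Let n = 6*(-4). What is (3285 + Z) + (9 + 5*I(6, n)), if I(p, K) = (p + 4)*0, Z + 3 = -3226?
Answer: 65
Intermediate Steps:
Z = -3229 (Z = -3 - 3226 = -3229)
n = -24
I(p, K) = 0 (I(p, K) = (4 + p)*0 = 0)
(3285 + Z) + (9 + 5*I(6, n)) = (3285 - 3229) + (9 + 5*0) = 56 + (9 + 0) = 56 + 9 = 65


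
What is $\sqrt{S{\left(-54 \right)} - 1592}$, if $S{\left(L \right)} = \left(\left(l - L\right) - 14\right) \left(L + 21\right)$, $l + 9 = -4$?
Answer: $i \sqrt{2483} \approx 49.83 i$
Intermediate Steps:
$l = -13$ ($l = -9 - 4 = -13$)
$S{\left(L \right)} = \left(-27 - L\right) \left(21 + L\right)$ ($S{\left(L \right)} = \left(\left(-13 - L\right) - 14\right) \left(L + 21\right) = \left(-27 - L\right) \left(21 + L\right)$)
$\sqrt{S{\left(-54 \right)} - 1592} = \sqrt{\left(-567 - \left(-54\right)^{2} - -2592\right) - 1592} = \sqrt{\left(-567 - 2916 + 2592\right) - 1592} = \sqrt{-891 - 1592} = \sqrt{-2483} = i \sqrt{2483}$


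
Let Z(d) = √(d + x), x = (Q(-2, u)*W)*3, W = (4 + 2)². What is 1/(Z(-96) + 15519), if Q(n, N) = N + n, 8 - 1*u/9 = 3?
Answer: 5173/80278271 - 2*√1137/240834813 ≈ 6.4158e-5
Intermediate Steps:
u = 45 (u = 72 - 9*3 = 72 - 27 = 45)
W = 36 (W = 6² = 36)
x = 4644 (x = ((45 - 2)*36)*3 = (43*36)*3 = 1548*3 = 4644)
Z(d) = √(4644 + d) (Z(d) = √(d + 4644) = √(4644 + d))
1/(Z(-96) + 15519) = 1/(√(4644 - 96) + 15519) = 1/(√4548 + 15519) = 1/(2*√1137 + 15519) = 1/(15519 + 2*√1137)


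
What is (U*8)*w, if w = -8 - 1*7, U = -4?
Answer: 480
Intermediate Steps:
w = -15 (w = -8 - 7 = -15)
(U*8)*w = -4*8*(-15) = -32*(-15) = 480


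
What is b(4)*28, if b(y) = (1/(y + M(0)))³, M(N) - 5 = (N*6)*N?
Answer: 28/729 ≈ 0.038409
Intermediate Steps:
M(N) = 5 + 6*N² (M(N) = 5 + (N*6)*N = 5 + (6*N)*N = 5 + 6*N²)
b(y) = (5 + y)⁻³ (b(y) = (1/(y + (5 + 6*0²)))³ = (1/(y + (5 + 6*0)))³ = (1/(y + (5 + 0)))³ = (1/(y + 5))³ = (1/(5 + y))³ = (5 + y)⁻³)
b(4)*28 = 28/(5 + 4)³ = 28/9³ = (1/729)*28 = 28/729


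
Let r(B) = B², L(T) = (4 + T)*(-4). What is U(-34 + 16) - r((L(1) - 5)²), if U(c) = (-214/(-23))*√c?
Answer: -390625 + 642*I*√2/23 ≈ -3.9063e+5 + 39.475*I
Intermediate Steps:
L(T) = -16 - 4*T
U(c) = 214*√c/23 (U(c) = (-214*(-1/23))*√c = 214*√c/23)
U(-34 + 16) - r((L(1) - 5)²) = 214*√(-34 + 16)/23 - (((-16 - 4*1) - 5)²)² = 214*√(-18)/23 - (((-16 - 4) - 5)²)² = 214*(3*I*√2)/23 - ((-20 - 5)²)² = 642*I*√2/23 - ((-25)²)² = 642*I*√2/23 - 1*625² = 642*I*√2/23 - 1*390625 = 642*I*√2/23 - 390625 = -390625 + 642*I*√2/23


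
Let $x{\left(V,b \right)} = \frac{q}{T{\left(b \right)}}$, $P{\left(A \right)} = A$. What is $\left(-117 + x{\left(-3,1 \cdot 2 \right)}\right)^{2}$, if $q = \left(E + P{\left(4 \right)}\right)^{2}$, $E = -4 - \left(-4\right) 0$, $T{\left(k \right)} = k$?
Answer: $13689$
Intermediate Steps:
$E = -4$ ($E = -4 - 0 = -4 + 0 = -4$)
$q = 0$ ($q = \left(-4 + 4\right)^{2} = 0^{2} = 0$)
$x{\left(V,b \right)} = 0$ ($x{\left(V,b \right)} = \frac{0}{b} = 0$)
$\left(-117 + x{\left(-3,1 \cdot 2 \right)}\right)^{2} = \left(-117 + 0\right)^{2} = \left(-117\right)^{2} = 13689$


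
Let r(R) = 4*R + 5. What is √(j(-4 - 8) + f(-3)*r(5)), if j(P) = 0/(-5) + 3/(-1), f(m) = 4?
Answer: √97 ≈ 9.8489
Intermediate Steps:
r(R) = 5 + 4*R
j(P) = -3 (j(P) = 0*(-⅕) + 3*(-1) = 0 - 3 = -3)
√(j(-4 - 8) + f(-3)*r(5)) = √(-3 + 4*(5 + 4*5)) = √(-3 + 4*(5 + 20)) = √(-3 + 4*25) = √(-3 + 100) = √97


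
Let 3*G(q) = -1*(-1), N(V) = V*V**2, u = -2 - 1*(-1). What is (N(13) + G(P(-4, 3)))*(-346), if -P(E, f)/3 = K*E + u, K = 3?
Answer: -2280832/3 ≈ -7.6028e+5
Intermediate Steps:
u = -1 (u = -2 + 1 = -1)
N(V) = V**3
P(E, f) = 3 - 9*E (P(E, f) = -3*(3*E - 1) = -3*(-1 + 3*E) = 3 - 9*E)
G(q) = 1/3 (G(q) = (-1*(-1))/3 = (1/3)*1 = 1/3)
(N(13) + G(P(-4, 3)))*(-346) = (13**3 + 1/3)*(-346) = (2197 + 1/3)*(-346) = (6592/3)*(-346) = -2280832/3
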